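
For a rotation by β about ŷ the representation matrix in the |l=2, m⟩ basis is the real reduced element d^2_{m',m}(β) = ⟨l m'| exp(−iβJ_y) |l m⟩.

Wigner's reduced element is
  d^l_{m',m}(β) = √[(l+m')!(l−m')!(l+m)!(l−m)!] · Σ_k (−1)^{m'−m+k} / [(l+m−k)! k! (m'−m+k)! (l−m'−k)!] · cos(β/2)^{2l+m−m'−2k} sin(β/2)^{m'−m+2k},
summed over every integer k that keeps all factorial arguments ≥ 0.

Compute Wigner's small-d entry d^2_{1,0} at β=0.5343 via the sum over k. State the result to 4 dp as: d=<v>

d=-0.5368

d^2_{1,0}(β=0.5343) via Wigner's sum:
With c≡cos(β/2)=0.964527 and s≡sin(β/2)=0.263984, N=[6·1·2·2]^{1/2}=4.898979
The bounds max(0,m−m')=0 and min(l+m,l−m')=1 give 2 terms
  k=0: (−1)^1·4.8990/(2)·0.9645^3·0.2640^1 = -0.580224
  k=1: (−1)^2·4.8990/(2)·0.9645^1·0.2640^3 = +0.043463
d^2_{1,0}(0.5343) = -0.580224 +0.043463 = -0.536761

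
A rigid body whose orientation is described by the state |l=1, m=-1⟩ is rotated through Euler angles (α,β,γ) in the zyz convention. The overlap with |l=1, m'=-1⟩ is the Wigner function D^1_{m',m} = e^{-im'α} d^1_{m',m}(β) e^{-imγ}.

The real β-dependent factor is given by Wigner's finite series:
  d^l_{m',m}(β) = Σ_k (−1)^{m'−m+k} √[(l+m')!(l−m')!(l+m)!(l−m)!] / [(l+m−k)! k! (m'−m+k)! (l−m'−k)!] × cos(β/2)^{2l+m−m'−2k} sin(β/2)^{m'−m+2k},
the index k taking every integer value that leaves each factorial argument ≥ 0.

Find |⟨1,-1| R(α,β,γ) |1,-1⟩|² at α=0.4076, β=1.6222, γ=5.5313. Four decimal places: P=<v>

D^1_{-1,-1}(0.4076,1.6222,5.5313) = e^{-i·-1·0.4076}·d^1_{-1,-1}(1.6222)·e^{-i·-1·5.5313}. Compute d first:
c=cos(1.6222/2)=0.688701, s=sin(1.6222/2)=0.725045; N=√[1·2·1·2]=2.000000
k∈{0} keeps every argument non-negative
  k=0: (−1)^0·2.0000/(2)·0.6887^2·0.7250^0 = +0.474309
d^1_{-1,-1}(1.6222) = +0.474309
|D^1_{-1,-1}|² = |d^1_{-1,-1}(β)|² = (+0.474309)² = 0.224969 (the z-rotation phases have unit modulus)

P=0.2250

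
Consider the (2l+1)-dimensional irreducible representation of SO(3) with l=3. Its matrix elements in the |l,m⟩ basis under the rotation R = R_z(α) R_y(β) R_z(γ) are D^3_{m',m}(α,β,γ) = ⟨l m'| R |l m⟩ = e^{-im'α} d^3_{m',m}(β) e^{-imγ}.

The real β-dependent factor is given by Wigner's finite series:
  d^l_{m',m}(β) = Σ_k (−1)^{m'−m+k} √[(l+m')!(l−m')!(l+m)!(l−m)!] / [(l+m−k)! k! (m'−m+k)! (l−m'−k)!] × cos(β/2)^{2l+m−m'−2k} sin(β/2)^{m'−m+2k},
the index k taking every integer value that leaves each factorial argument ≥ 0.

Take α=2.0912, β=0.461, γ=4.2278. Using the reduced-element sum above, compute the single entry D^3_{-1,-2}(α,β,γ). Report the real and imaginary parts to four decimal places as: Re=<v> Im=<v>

First d^3_{-1,-2}(β=0.461), then the phase factors e^{-i(-1)α} and e^{-i(-2)γ}:
With c≡cos(β/2)=0.973552 and s≡sin(β/2)=0.228464, N=[2·24·1·120]^{1/2}=75.894664
k: max(0,(-2)−(-1))=0 … min(3+(-2),3−(-1))=1
  k=0: (−1)^1·75.8947/(24)·0.9736^5·0.2285^1 = -0.631851
  k=1: (−1)^2·75.8947/(12)·0.9736^3·0.2285^3 = +0.069593
d^3_{-1,-2}(0.461) = -0.631851 +0.069593 = -0.562259
Attach z-rotation phases: D = e^{-i(-1)(2.0912)}·(-0.562259)·e^{-i(-2)(4.2278)} = +0.243942+0.506583i

Re=0.2439 Im=0.5066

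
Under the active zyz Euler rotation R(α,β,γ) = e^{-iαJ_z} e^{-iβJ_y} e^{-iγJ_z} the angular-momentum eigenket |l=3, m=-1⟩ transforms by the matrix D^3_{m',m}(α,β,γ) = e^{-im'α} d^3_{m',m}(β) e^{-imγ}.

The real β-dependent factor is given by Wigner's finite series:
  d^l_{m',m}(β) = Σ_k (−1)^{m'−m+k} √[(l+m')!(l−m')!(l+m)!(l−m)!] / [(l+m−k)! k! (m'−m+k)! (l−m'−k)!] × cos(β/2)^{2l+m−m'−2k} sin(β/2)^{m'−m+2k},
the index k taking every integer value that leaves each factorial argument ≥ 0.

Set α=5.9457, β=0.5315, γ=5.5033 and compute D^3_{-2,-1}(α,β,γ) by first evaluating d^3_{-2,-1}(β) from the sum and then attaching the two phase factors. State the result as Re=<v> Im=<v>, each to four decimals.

First d^3_{-2,-1}(β=0.5315), then the phase factors e^{-i(-2)α} and e^{-i(-1)γ}:
Half-angle: c=0.964896, s=0.262633. N=√(1·120·2·24)=75.894664
The bounds max(0,m−m')=1 and min(l+m,l−m')=2 give 2 terms
  k=1: (−1)^0·75.8947/(24)·0.9649^5·0.2626^1 = +0.694627
  k=2: (−1)^1·75.8947/(12)·0.9649^3·0.2626^3 = -0.102925
d^3_{-2,-1}(0.5315) = +0.694627 -0.102925 = +0.591702
D = (+0.780725-0.624874i)·(+0.591702)·(+0.710994-0.703198i) = +0.068449-0.587730i

Re=0.0684 Im=-0.5877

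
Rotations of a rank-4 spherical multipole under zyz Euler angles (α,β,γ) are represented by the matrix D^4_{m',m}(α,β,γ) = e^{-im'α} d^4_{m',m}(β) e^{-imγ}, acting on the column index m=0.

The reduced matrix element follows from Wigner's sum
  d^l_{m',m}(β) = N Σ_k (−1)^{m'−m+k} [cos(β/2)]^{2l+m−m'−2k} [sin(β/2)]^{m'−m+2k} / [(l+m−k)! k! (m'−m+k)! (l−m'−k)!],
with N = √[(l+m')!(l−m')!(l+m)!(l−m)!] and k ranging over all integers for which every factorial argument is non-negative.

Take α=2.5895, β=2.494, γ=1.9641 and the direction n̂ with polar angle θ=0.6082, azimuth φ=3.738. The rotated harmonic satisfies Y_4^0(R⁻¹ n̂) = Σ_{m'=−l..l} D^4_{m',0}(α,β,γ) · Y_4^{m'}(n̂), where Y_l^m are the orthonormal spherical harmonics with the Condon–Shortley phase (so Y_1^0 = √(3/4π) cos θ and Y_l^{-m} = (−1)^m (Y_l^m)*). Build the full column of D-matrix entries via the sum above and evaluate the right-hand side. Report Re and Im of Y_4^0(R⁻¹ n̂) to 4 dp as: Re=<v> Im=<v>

Re=-0.2617 Im=0.0000

Need the full column D^4_{m',0} for m'=−4..4 at α=2.5895, β=2.494, γ=1.9641.
cos(β/2)=0.318168, sin(β/2)=0.948034
d^4_{-4,0}: single k=4 term ⇒ +0.069258;  D = -0.041226-0.055652i
d^4_{-3,0}: k∈[3..4] ⇒ +0.032871 -0.291846 = -0.258974;  D = -0.022111-0.258029i
d^4_{-2,0}: k∈[2..4] ⇒ +0.008845 -0.209417 +0.697234 = +0.496662;  D = +0.223430-0.443568i
d^4_{-1,0}: k∈[1..4] ⇒ +0.001399 -0.074545 +0.661844 -0.979355 = -0.390656;  D = +0.332616-0.204888i
d^4_{0,0}: k∈[0..4] ⇒ +0.000105 -0.014918 +0.298005 -1.175918 +0.652518 = -0.240208;  D = -0.240208+0.000000i
d^4_{1,0}: k∈[0..3] ⇒ -0.001399 +0.074545 -0.661844 +0.979355 = +0.390656;  D = -0.332616-0.204888i
d^4_{2,0}: k∈[0..2] ⇒ +0.008845 -0.209417 +0.697234 = +0.496662;  D = +0.223430+0.443568i
d^4_{3,0}: k∈[0..1] ⇒ -0.032871 +0.291846 = +0.258974;  D = +0.022111-0.258029i
d^4_{4,0}: single k=0 term ⇒ +0.069258;  D = -0.041226+0.055652i
Y_4^{m'}(θ=0.6082,φ=3.738) and Σ D·Y over m':
  (-0.0412-0.0557i)·(-0.0343-0.0324i)  (-0.0221-0.2580i)·(+0.0415+0.1871i)  (+0.2234-0.4436i)·(+0.1497-0.3771i)  (+0.3326-0.2049i)·(-0.3147+0.2136i)  (-0.2402+0.0000i)·(-0.1406+0.0000i)  (-0.3326-0.2049i)·(+0.3147+0.2136i)  (+0.2234+0.4436i)·(+0.1497+0.3771i)  (+0.0221-0.2580i)·(-0.0415+0.1871i)  (-0.0412+0.0557i)·(-0.0343+0.0324i)
Y_4^0(R⁻¹ n̂) = -0.261707-0.000000i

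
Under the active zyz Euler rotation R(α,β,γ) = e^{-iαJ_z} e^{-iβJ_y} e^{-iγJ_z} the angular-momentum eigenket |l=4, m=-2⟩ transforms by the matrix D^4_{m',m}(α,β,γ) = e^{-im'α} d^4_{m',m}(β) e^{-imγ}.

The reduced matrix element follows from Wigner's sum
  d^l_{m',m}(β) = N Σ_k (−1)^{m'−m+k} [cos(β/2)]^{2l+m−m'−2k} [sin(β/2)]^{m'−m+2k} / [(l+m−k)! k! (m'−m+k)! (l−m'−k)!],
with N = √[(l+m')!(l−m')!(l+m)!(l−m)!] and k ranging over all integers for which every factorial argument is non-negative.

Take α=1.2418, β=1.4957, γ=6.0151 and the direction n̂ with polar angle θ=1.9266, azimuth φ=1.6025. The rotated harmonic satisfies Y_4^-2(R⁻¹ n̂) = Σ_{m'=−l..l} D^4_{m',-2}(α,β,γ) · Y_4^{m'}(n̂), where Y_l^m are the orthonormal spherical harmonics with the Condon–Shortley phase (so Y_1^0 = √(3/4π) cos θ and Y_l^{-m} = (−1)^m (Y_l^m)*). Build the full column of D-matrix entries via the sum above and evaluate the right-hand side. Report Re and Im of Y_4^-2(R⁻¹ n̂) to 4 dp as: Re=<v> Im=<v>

Need the full column D^4_{m',-2} for m'=−4..4 at α=1.2418, β=1.4957, γ=6.0151.
cos(β/2)=0.733153, sin(β/2)=0.680064
d^4_{-4,-2}: single k=2 term ⇒ +0.380054;  D = -0.105527-0.365110i
d^4_{-3,-2}: k∈[1..2] ⇒ +0.289718 -0.747837 = -0.458119;  D = +0.457600+0.021815i
d^4_{-2,-2}: k∈[0..2] ⇒ +0.083475 -0.861881 +0.926976 = +0.148569;  D = -0.054642+0.138156i
d^4_{-1,-2}: k∈[0..2] ⇒ -0.328509 +1.413279 -0.810676 = +0.274094;  D = +0.208641+0.177753i
d^4_{0,-2}: k∈[0..2] ⇒ +0.681377 -1.563389 +0.504439 = -0.377572;  D = -0.324588+0.192882i
d^4_{1,-2}: k∈[0..2] ⇒ -0.942186 +1.216014 -0.209257 = +0.064572;  D = -0.013282-0.063191i
d^4_{2,-2}: k∈[0..2] ⇒ +0.926976 -0.638071 +0.045751 = +0.334655;  D = -0.332175-0.040668i
d^4_{3,-2}: k∈[0..1] ⇒ -0.643454 +0.184547 = -0.458907;  D = +0.199947-0.413058i
d^4_{4,-2}: single k=0 term ⇒ +0.281363;  D = +0.200061+0.197840i
Y_4^{m'}(θ=1.9266,φ=1.6025) and Σ D·Y over m':
  (-0.1055-0.3651i)·(+0.3389-0.0432i)  (+0.4576+0.0218i)·(-0.0341-0.3575i)  (-0.0546+0.1382i)·(+0.0442-0.0028i)  (+0.2086+0.1778i)·(-0.0105-0.3320i)  (-0.3246+0.1929i)·(-0.0132+0.0000i)  (-0.0133-0.0632i)·(+0.0105-0.3320i)  (-0.3322-0.0407i)·(+0.0442+0.0028i)  (+0.1999-0.4131i)·(+0.0341-0.3575i)  (+0.2001+0.1978i)·(+0.3389+0.0432i)
Y_4^-2(R⁻¹ n̂) = -0.117531-0.359807i

Re=-0.1175 Im=-0.3598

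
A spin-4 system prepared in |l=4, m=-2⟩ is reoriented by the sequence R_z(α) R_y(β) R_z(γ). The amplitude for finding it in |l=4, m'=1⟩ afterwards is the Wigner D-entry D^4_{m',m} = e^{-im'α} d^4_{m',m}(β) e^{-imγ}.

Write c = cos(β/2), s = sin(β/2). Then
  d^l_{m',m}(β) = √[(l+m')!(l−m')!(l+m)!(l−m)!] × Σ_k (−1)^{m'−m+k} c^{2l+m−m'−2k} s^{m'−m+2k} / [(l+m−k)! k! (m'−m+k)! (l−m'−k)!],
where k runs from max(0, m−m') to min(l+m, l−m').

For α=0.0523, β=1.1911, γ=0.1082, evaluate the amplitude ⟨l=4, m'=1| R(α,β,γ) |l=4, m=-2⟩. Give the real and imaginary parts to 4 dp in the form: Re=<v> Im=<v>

Re=-0.3586 Im=-0.0594

D^4_{1,-2}(0.0523,1.1911,0.1082) = e^{-i·1·0.0523}·d^4_{1,-2}(1.1911)·e^{-i·-2·0.1082}. Compute d first:
With c≡cos(β/2)=0.827840 and s≡sin(β/2)=0.560964, N=[120·6·2·720]^{1/2}=1018.233765
Admissible k: 0..2 (factorial args all ≥0)
  k=0: (−1)^3·1018.2338/(72)·0.8278^5·0.5610^3 = -0.970628
  k=1: (−1)^4·1018.2338/(48)·0.8278^3·0.5610^5 = +0.668530
  k=2: (−1)^5·1018.2338/(240)·0.8278^1·0.5610^7 = -0.061394
d^4_{1,-2}(1.1911) = -0.970628 +0.668530 -0.061394 = -0.363491
Attach z-rotation phases: D = e^{-i(1)(0.0523)}·(-0.363491)·e^{-i(-2)(0.1082)} = -0.358608-0.059382i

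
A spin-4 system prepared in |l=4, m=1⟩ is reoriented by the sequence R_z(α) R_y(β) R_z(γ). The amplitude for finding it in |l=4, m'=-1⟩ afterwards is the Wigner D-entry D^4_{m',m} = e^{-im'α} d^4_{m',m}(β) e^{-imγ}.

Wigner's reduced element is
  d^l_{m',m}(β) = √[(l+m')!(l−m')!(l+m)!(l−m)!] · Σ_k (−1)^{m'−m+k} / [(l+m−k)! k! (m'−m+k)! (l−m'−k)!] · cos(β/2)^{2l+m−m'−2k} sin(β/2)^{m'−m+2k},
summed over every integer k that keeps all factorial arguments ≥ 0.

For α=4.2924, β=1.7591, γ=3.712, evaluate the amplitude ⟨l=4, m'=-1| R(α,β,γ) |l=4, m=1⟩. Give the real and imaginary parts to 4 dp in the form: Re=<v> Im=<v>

Split into d^4_{-1,1}(β=1.7591) × two z-phases.
With c≡cos(β/2)=0.637498 and s≡sin(β/2)=0.770452, N=[6·120·120·6]^{1/2}=720.000000
k∈{2,3,4,5} keeps every argument non-negative
  k=2: (−1)^0·720.0000/(72)·0.6375^6·0.7705^2 = +0.398441
  k=3: (−1)^1·720.0000/(24)·0.6375^4·0.7705^4 = -1.745898
  k=4: (−1)^2·720.0000/(48)·0.6375^2·0.7705^6 = +1.275036
  k=5: (−1)^3·720.0000/(720)·0.6375^0·0.7705^8 = -0.124155
d^4_{-1,1}(1.7591) = +0.398441 -1.745898 +1.275036 -0.124155 = -0.196576
Attach z-rotation phases: D = e^{-i(-1)(4.2924)}·(-0.196576)·e^{-i(1)(3.712)} = -0.164385-0.107794i

Re=-0.1644 Im=-0.1078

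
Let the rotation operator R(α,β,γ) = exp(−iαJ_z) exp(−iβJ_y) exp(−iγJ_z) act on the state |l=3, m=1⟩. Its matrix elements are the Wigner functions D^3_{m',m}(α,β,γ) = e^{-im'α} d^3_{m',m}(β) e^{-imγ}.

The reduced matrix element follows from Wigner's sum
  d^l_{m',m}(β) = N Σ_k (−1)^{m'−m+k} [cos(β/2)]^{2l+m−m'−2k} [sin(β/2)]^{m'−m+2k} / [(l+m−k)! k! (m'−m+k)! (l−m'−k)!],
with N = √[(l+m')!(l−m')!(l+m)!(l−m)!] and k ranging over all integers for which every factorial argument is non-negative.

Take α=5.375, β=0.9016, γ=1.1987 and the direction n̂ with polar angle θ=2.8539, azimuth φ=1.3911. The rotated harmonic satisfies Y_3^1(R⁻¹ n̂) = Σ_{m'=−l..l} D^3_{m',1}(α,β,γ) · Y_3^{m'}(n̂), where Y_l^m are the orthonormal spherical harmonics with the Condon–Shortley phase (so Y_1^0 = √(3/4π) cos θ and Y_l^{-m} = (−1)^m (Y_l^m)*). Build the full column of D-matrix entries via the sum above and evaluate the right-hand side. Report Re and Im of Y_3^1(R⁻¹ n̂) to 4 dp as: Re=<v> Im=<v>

Re=-0.2435 Im=0.2927

Need the full column D^3_{m',1} for m'=−3..3 at α=5.375, β=0.9016, γ=1.1987.
cos(β/2)=0.900099, sin(β/2)=0.435686
d^3_{-3,1}: single k=4 term ⇒ +0.113063;  D = -0.080245+0.079648i
d^3_{-2,1}: k∈[3..4] ⇒ +0.381435 -0.044685 = +0.336751;  D = -0.334059-0.042493i
d^3_{-1,1}: k∈[2..4] ⇒ +0.747582 -0.233541 +0.006840 = +0.520880;  D = -0.266054-0.447808i
d^3_{0,1}: k∈[1..3] ⇒ +0.891692 -0.626762 +0.048949 = +0.313880;  D = +0.114117-0.292400i
d^3_{1,1}: k∈[0..2] ⇒ +0.531791 -0.996776 +0.175156 = -0.289829;  D = -0.277684+0.083020i
d^3_{2,1}: k∈[0..1] ⇒ -0.814000 +0.381435 = -0.432565;  D = -0.352640-0.250515i
d^3_{3,1}: single k=0 term ⇒ +0.482562;  D = +0.021679+0.482075i
Y_3^{m'}(θ=2.8539,φ=1.3911) and Σ D·Y over m':
  (-0.0802+0.0796i)·(-0.0049+0.0082i)  (-0.3341-0.0425i)·(+0.0739+0.0277i)  (-0.2661-0.4478i)·(+0.0590-0.3246i)  (+0.1141-0.2924i)·(-0.5716+0.0000i)  (-0.2777+0.0830i)·(-0.0590-0.3246i)  (-0.3526-0.2505i)·(+0.0739-0.0277i)  (+0.0217+0.4821i)·(+0.0049+0.0082i)
Y_3^1(R⁻¹ n̂) = -0.243532+0.292695i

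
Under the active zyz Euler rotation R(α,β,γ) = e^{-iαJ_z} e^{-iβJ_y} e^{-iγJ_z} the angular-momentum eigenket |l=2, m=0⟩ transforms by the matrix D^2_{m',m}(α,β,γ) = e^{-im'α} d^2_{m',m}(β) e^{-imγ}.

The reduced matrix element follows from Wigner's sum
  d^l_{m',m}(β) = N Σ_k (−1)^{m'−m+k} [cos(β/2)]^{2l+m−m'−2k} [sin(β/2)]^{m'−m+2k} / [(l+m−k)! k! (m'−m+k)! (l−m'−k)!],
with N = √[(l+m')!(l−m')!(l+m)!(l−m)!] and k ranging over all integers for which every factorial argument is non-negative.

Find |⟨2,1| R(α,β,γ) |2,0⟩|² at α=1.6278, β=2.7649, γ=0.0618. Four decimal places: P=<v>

Split into d^2_{1,0}(β=2.7649) × two z-phases.
c=cos(2.7649/2)=0.187235, s=sin(2.7649/2)=0.982315; N=√[6·1·2·2]=4.898979
k: max(0,(0)−(1))=0 … min(2+(0),2−(1))=1
  k=0: (−1)^1·4.8990/(2)·0.1872^3·0.9823^1 = -0.015794
  k=1: (−1)^2·4.8990/(2)·0.1872^1·0.9823^3 = +0.434725
d^2_{1,0}(2.7649) = -0.015794 +0.434725 = +0.418931
|D^2_{1,0}|² = |d^2_{1,0}(β)|² = (+0.418931)² = 0.175503 (the z-rotation phases have unit modulus)

P=0.1755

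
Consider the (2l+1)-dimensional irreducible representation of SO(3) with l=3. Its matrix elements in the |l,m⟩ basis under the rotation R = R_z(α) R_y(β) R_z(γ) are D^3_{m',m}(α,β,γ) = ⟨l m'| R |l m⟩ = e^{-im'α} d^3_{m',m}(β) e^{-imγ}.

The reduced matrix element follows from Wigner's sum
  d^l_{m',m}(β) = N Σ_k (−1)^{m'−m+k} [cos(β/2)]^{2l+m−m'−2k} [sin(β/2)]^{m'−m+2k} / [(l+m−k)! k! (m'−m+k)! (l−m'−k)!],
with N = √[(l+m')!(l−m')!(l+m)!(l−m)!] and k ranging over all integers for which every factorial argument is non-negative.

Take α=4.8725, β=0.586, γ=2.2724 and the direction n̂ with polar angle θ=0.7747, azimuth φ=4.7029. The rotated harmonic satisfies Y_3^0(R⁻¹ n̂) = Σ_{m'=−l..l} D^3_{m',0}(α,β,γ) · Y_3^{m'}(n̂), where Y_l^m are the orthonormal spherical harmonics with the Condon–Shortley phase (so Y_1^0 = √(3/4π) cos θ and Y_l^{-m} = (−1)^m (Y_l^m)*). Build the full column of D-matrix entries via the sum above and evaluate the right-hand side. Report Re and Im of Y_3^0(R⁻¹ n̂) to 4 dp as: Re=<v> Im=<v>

Need the full column D^3_{m',0} for m'=−3..3 at α=4.8725, β=0.586, γ=2.2724.
cos(β/2)=0.957382, sin(β/2)=0.288826
d^3_{-3,0}: single k=3 term ⇒ +0.094554;  D = -0.043691+0.083854i
d^3_{-2,0}: k∈[2..3] ⇒ +0.383860 -0.034936 = +0.348924;  D = -0.331186-0.109833i
d^3_{-1,0}: k∈[1..3] ⇒ +0.804733 -0.219723 +0.006666 = +0.591677;  D = +0.094330-0.584109i
d^3_{0,0}: k∈[0..3] ⇒ +0.770036 -0.630746 +0.057406 -0.000581 = +0.196115;  D = +0.196115+0.000000i
d^3_{1,0}: k∈[0..2] ⇒ -0.804733 +0.219723 -0.006666 = -0.591677;  D = -0.094330-0.584109i
d^3_{2,0}: k∈[0..1] ⇒ +0.383860 -0.034936 = +0.348924;  D = -0.331186+0.109833i
d^3_{3,0}: single k=0 term ⇒ -0.094554;  D = +0.043691+0.083854i
Y_3^{m'}(θ=0.7747,φ=4.7029) and Σ D·Y over m':
  (-0.0437+0.0839i)·(+0.0041-0.1427i)  (-0.3312-0.1098i)·(-0.3573-0.0068i)  (+0.0943-0.5841i)·(-0.0033+0.3512i)  (+0.1961+0.0000i)·(-0.1191+0.0000i)  (-0.0943-0.5841i)·(+0.0033+0.3512i)  (-0.3312+0.1098i)·(-0.3573+0.0068i)  (+0.0437+0.0839i)·(-0.0041-0.1427i)
Y_3^0(R⁻¹ n̂) = +0.645022-0.000000i

Re=0.6450 Im=0.0000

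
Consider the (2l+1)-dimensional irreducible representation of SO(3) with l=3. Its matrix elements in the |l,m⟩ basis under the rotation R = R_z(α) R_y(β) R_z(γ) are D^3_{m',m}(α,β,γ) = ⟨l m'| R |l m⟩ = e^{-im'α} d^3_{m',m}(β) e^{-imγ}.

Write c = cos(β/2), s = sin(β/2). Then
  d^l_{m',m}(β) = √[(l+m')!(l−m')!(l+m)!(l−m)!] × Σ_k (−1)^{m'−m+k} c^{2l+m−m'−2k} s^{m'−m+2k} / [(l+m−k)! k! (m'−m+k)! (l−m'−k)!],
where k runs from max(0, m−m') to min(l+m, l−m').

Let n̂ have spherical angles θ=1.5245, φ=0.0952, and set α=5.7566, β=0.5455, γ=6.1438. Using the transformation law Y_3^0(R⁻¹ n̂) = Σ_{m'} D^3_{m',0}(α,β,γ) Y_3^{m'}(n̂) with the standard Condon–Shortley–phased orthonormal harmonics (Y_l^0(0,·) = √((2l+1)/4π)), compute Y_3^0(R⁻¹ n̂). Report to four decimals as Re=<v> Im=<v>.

Re=-0.3333 Im=0.0000

Need the full column D^3_{m',0} for m'=−3..3 at α=5.7566, β=0.5455, γ=6.1438.
cos(β/2)=0.963034, sin(β/2)=0.269381
d^3_{-3,0}: single k=3 term ⇒ +0.078080;  D = -0.000700-0.078077i
d^3_{-2,0}: k∈[2..3] ⇒ +0.341869 -0.026749 = +0.315120;  D = +0.155927-0.273838i
d^3_{-1,0}: k∈[1..3] ⇒ +0.772974 -0.181441 +0.004732 = +0.596265;  D = +0.515488-0.299673i
d^3_{0,0}: k∈[0..3] ⇒ +0.797717 -0.561748 +0.043953 -0.000382 = +0.279540;  D = +0.279540+0.000000i
d^3_{1,0}: k∈[0..2] ⇒ -0.772974 +0.181441 -0.004732 = -0.596265;  D = -0.515488-0.299673i
d^3_{2,0}: k∈[0..1] ⇒ +0.341869 -0.026749 = +0.315120;  D = +0.155927+0.273838i
d^3_{3,0}: single k=0 term ⇒ -0.078080;  D = +0.000700-0.078077i
Y_3^{m'}(θ=1.5245,φ=0.0952) and Σ D·Y over m':
  (-0.0007-0.0781i)·(+0.3990-0.1172i)  (+0.1559-0.2738i)·(+0.0463-0.0089i)  (+0.5155-0.2997i)·(-0.3179+0.0304i)  (+0.2795+0.0000i)·(-0.0516+0.0000i)  (-0.5155-0.2997i)·(+0.3179+0.0304i)  (+0.1559+0.2738i)·(+0.0463+0.0089i)  (+0.0007-0.0781i)·(-0.3990-0.1172i)
Y_3^0(R⁻¹ n̂) = -0.333309+0.000000i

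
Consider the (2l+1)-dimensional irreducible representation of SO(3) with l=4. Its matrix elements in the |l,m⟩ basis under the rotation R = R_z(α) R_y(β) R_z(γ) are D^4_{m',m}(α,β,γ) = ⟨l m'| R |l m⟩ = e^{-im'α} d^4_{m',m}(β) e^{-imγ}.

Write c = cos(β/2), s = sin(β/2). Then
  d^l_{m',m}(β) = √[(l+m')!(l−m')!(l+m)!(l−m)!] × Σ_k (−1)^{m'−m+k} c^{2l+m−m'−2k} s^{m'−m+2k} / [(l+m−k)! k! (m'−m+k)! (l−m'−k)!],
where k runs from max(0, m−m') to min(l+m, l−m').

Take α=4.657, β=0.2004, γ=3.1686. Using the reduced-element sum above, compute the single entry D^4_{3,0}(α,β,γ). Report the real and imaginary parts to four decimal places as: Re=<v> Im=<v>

First d^4_{3,0}(β=0.2004), then the phase factors e^{-i(3)α} and e^{-i(0)γ}:
With c≡cos(β/2)=0.994984 and s≡sin(β/2)=0.100032, N=[5040·1·24·24]^{1/2}=1703.830978
k∈{0,1} keeps every argument non-negative
  k=0: (−1)^3·1703.8310/(144)·0.9950^5·0.1000^3 = -0.011550
  k=1: (−1)^4·1703.8310/(144)·0.9950^3·0.1000^5 = +0.000117
d^4_{3,0}(0.2004) = -0.011550 +0.000117 = -0.011433
Phases: e^{-i·(3)·4.657}=+0.165403-0.986226i, e^{-i·(0)·3.1686}=+1.000000+0.000000i ⇒ D=-0.001891+0.011275i

Re=-0.0019 Im=0.0113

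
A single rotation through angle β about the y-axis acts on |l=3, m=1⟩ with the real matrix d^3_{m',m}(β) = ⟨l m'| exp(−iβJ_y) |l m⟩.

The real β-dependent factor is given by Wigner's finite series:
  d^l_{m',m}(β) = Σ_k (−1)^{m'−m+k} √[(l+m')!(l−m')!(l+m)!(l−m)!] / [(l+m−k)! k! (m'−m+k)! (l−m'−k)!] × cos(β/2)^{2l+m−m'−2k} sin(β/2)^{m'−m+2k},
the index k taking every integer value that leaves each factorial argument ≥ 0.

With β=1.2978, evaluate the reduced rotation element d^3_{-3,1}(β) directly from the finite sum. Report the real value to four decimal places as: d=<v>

d^3_{-3,1}(β=1.2978) via Wigner's sum:
Half-angle: c=0.796749, s=0.604310. N=√(1·720·24·2)=185.903201
The bounds max(0,m−m')=4 and min(l+m,l−m')=4 give 1 term
  k=4: (−1)^0·185.9032/(48)·0.7967^2·0.6043^4 = +0.327890
d^3_{-3,1}(1.2978) = +0.327890

d=0.3279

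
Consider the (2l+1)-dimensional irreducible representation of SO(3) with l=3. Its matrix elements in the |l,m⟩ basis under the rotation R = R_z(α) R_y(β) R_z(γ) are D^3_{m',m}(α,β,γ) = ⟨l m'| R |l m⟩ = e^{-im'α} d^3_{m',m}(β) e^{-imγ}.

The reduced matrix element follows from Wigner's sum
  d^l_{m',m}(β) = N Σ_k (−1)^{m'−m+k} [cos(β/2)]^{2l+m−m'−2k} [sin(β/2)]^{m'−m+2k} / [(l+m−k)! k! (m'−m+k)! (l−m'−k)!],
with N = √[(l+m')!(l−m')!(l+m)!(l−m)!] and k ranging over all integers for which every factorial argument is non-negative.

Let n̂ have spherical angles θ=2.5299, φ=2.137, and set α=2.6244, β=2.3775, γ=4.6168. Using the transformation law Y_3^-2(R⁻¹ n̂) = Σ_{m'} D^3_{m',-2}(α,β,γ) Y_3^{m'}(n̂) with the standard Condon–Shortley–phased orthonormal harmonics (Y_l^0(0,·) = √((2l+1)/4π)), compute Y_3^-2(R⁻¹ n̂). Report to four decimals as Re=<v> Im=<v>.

Need the full column D^3_{m',-2} for m'=−3..3 at α=2.6244, β=2.3775, γ=4.6168.
cos(β/2)=0.372820, sin(β/2)=0.927904
d^3_{-3,-2}: single k=1 term ⇒ +0.016371;  D = -0.002801-0.016130i
d^3_{-2,-2}: k∈[0..1] ⇒ +0.002685 -0.083171 = -0.080486;  D = +0.027238-0.075737i
d^3_{-1,-2}: k∈[0..1] ⇒ -0.021135 +0.261840 = +0.240705;  D = +0.182797-0.156602i
d^3_{0,-2}: k∈[0..1] ⇒ +0.091109 -0.564379 = -0.473269;  D = +0.464647-0.089929i
d^3_{1,-2}: k∈[0..1] ⇒ -0.261840 +0.810987 = +0.549146;  D = +0.520221+0.175875i
d^3_{2,-2}: k∈[0..1] ⇒ +0.515205 -0.638289 = -0.123084;  D = +0.081860+0.091917i
d^3_{3,-2}: single k=0 term ⇒ -0.628188;  D = -0.131195-0.614335i
Y_3^{m'}(θ=2.5299,φ=2.137) and Σ D·Y over m':
  (-0.0028-0.0161i)·(+0.0784-0.0101i)  (+0.0272-0.0757i)·(+0.1171-0.2498i)  (+0.1828-0.1566i)·(-0.2341-0.3683i)  (+0.4646-0.0899i)·(-0.1073+0.0000i)  (+0.5202+0.1759i)·(+0.2341-0.3683i)  (+0.0819+0.0919i)·(+0.1171+0.2498i)  (-0.1312-0.6143i)·(-0.0784-0.0101i)
Y_3^-2(R⁻¹ n̂) = +0.010836-0.107648i

Re=0.0108 Im=-0.1076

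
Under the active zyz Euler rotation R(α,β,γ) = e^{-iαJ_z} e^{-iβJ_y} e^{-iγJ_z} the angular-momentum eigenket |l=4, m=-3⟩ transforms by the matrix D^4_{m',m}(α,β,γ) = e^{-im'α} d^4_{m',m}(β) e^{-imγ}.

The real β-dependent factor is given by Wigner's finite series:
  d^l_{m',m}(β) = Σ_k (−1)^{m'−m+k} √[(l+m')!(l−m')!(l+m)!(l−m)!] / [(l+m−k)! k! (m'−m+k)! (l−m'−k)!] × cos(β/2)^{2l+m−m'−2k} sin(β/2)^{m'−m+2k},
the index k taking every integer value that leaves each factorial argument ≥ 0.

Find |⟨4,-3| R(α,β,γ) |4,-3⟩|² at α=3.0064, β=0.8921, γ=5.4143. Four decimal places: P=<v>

Split into d^4_{-3,-3}(β=0.8921) × two z-phases.
With c≡cos(β/2)=0.902158 and s≡sin(β/2)=0.431405, N=[1·5040·1·5040]^{1/2}=5040.000000
Admissible k: 0..1 (factorial args all ≥0)
  k=0: (−1)^0·5040.0000/(5040)·0.9022^8·0.4314^0 = +0.438795
  k=1: (−1)^1·5040.0000/(720)·0.9022^6·0.4314^2 = -0.702369
d^4_{-3,-3}(0.8921) = +0.438795 -0.702369 = -0.263574
|D^4_{-3,-3}|² = |d^4_{-3,-3}(β)|² = (-0.263574)² = 0.069471 (the z-rotation phases have unit modulus)

P=0.0695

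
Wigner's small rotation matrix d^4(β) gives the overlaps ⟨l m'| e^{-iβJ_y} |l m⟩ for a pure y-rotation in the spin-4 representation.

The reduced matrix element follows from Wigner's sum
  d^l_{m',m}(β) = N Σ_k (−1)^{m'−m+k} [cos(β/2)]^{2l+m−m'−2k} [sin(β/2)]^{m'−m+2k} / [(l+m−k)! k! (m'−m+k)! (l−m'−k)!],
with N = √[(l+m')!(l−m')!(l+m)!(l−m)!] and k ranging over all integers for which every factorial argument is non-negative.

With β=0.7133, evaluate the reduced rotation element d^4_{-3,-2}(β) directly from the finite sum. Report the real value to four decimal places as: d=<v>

d^4_{-3,-2}(β=0.7133) via Wigner's sum:
With c≡cos(β/2)=0.937072 and s≡sin(β/2)=0.349137, N=[1·5040·2·720]^{1/2}=2693.993318
k∈{1,2} keeps every argument non-negative
  k=1: (−1)^0·2693.9933/(720)·0.9371^7·0.3491^1 = +0.828838
  k=2: (−1)^1·2693.9933/(240)·0.9371^5·0.3491^3 = -0.345173
d^4_{-3,-2}(0.7133) = +0.828838 -0.345173 = +0.483665

d=0.4837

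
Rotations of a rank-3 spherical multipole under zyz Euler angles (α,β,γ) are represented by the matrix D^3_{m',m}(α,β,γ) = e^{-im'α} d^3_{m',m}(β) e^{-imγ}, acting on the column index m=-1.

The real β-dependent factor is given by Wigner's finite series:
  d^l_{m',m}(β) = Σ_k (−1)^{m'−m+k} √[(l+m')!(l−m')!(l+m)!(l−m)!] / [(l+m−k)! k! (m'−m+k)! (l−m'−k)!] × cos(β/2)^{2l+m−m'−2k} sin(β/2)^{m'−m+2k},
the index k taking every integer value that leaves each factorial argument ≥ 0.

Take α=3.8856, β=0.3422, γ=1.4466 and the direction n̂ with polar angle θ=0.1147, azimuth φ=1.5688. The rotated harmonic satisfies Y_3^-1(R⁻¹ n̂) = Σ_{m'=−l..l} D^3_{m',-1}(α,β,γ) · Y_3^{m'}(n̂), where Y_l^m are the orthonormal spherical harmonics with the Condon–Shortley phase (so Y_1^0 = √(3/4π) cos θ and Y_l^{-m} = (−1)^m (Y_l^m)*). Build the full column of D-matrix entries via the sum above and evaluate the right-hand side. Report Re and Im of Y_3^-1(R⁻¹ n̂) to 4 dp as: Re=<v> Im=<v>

Need the full column D^3_{m',-1} for m'=−3..3 at α=3.8856, β=0.3422, γ=1.4466.
cos(β/2)=0.985398, sin(β/2)=0.170266
d^3_{-3,-1}: single k=2 term ⇒ +0.105864;  D = +0.090962+0.054159i
d^3_{-2,-1}: k∈[1..2] ⇒ +0.500250 -0.029871 = +0.470379;  D = -0.460340+0.096664i
d^3_{-1,-1}: k∈[0..2] ⇒ +0.915525 -0.218673 +0.004897 = +0.701749;  D = +0.407633-0.571215i
d^3_{0,-1}: k∈[0..2] ⇒ -0.547997 +0.049083 -0.000488 = -0.499402;  D = -0.061865-0.495555i
d^3_{1,-1}: k∈[0..2] ⇒ +0.164005 -0.006529 +0.000024 = +0.157500;  D = -0.120199-0.101776i
d^3_{2,-1}: k∈[0..1] ⇒ -0.029871 +0.000446 = -0.029425;  D = -0.029400+0.001218i
d^3_{3,-1}: single k=0 term ⇒ +0.003161;  D = -0.002235+0.002235i
Y_3^{m'}(θ=0.1147,φ=1.5688) and Σ D·Y over m':
  (+0.0910+0.0542i)·(-0.0000+0.0006i)  (-0.4603+0.0967i)·(-0.0133-0.0001i)  (+0.4076-0.5712i)·(+0.0003-0.1455i)  (-0.0619-0.4956i)·(+0.7172+0.0000i)  (-0.1202-0.1018i)·(-0.0003-0.1455i)  (-0.0294+0.0012i)·(-0.0133+0.0001i)  (-0.0022+0.0022i)·(+0.0000+0.0006i)
Y_3^-1(R⁻¹ n̂) = -0.135671-0.398586i

Re=-0.1357 Im=-0.3986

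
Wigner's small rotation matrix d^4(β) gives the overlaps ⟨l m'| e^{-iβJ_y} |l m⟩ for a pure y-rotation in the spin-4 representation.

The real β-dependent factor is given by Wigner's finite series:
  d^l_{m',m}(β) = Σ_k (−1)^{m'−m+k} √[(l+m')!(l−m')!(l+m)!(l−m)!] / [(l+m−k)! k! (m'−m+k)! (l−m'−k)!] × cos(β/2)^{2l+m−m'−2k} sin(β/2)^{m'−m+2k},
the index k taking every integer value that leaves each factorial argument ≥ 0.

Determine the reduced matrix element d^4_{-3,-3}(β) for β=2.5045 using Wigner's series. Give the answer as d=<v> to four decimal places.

d=-0.0059

d^4_{-3,-3}(β=2.5045) via Wigner's sum:
c=cos(2.5045/2)=0.313186, s=sin(2.5045/2)=0.949692; N=√[1·5040·1·5040]=5040.000000
k: max(0,(-3)−(-3))=0 … min(4+(-3),4−(-3))=1
  k=0: (−1)^0·5040.0000/(5040)·0.3132^8·0.9497^0 = +0.000093
  k=1: (−1)^1·5040.0000/(720)·0.3132^6·0.9497^2 = -0.005958
d^4_{-3,-3}(2.5045) = +0.000093 -0.005958 = -0.005865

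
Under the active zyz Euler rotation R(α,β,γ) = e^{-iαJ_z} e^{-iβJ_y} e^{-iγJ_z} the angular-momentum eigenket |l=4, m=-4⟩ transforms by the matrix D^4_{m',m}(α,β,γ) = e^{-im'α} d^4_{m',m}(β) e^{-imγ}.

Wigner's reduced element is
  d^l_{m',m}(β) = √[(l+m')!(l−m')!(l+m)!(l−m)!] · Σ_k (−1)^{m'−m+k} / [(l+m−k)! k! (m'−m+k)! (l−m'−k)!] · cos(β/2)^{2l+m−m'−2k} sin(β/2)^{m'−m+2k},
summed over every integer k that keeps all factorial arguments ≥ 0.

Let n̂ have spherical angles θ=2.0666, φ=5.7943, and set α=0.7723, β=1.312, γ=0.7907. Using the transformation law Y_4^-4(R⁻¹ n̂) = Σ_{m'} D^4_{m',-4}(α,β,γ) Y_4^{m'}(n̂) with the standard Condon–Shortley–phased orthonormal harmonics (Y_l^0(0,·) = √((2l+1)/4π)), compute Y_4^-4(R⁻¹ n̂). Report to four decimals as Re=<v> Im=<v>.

Need the full column D^4_{m',-4} for m'=−4..4 at α=0.7723, β=1.312, γ=0.7907.
cos(β/2)=0.792438, sin(β/2)=0.609952
d^4_{-4,-4}: single k=0 term ⇒ +0.155498;  D = +0.155422-0.004848i
d^4_{-3,-4}: single k=0 term ⇒ -0.338532;  D = -0.235009+0.243668i
d^4_{-2,-4}: single k=0 term ⇒ +0.487487;  D = -0.002432-0.487481i
d^4_{-1,-4}: single k=0 term ⇒ -0.530650;  D = +0.372171+0.378257i
d^4_{0,-4}: single k=0 term ⇒ +0.456661;  D = -0.456558-0.009684i
d^4_{1,-4}: single k=0 term ⇒ -0.314390;  D = +0.229801-0.214552i
d^4_{2,-4}: single k=0 term ⇒ +0.171113;  D = -0.008108+0.170921i
d^4_{3,-4}: single k=0 term ⇒ -0.070401;  D = -0.046680-0.052700i
d^4_{4,-4}: single k=0 term ⇒ +0.019159;  D = +0.019107+0.001409i
Y_4^{m'}(θ=2.0666,φ=5.7943) and Σ D·Y over m':
  (+0.1554-0.0048i)·(-0.0994+0.2455i)  (-0.2350+0.2437i)·(-0.0421-0.4030i)  (-0.0024-0.4875i)·(+0.0845+0.1254i)  (+0.3722+0.3783i)·(+0.2474+0.1316i)  (-0.4566-0.0097i)·(-0.2113+0.0000i)  (+0.2298-0.2146i)·(-0.2474+0.1316i)  (-0.0081+0.1709i)·(+0.0845-0.1254i)  (-0.0467-0.0527i)·(+0.0421-0.4030i)  (+0.0191+0.0014i)·(-0.0994-0.2455i)
Y_4^-4(R⁻¹ n̂) = +0.260885+0.336771i

Re=0.2609 Im=0.3368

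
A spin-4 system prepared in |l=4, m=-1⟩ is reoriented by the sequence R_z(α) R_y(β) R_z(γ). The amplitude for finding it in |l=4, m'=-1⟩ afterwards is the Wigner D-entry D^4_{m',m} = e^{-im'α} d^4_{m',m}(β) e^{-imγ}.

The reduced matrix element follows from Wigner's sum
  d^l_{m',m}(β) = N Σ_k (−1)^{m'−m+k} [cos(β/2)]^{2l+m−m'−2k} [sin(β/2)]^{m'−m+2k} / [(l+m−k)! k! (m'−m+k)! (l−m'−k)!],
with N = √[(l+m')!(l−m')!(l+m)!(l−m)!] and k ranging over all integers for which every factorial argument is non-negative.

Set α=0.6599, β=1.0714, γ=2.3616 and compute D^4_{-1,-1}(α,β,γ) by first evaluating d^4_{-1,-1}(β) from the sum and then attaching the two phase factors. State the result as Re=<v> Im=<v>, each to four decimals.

D^4_{-1,-1}(0.6599,1.0714,2.3616) = e^{-i·-1·0.6599}·d^4_{-1,-1}(1.0714)·e^{-i·-1·2.3616}. Compute d first:
With c≡cos(β/2)=0.859912 and s≡sin(β/2)=0.510443, N=[6·120·6·120]^{1/2}=720.000000
k∈{0,1,2,3} keeps every argument non-negative
  k=0: (−1)^0·720.0000/(720)·0.8599^8·0.5104^0 = +0.298972
  k=1: (−1)^1·720.0000/(48)·0.8599^6·0.5104^2 = -1.580187
  k=2: (−1)^2·720.0000/(24)·0.8599^4·0.5104^4 = +1.113591
  k=3: (−1)^3·720.0000/(72)·0.8599^2·0.5104^6 = -0.130795
d^4_{-1,-1}(1.0714) = +0.298972 -1.580187 +1.113591 -0.130795 = -0.298420
Attach z-rotation phases: D = e^{-i(-1)(0.6599)}·(-0.298420)·e^{-i(-1)(2.3616)} = +0.296270-0.035752i

Re=0.2963 Im=-0.0358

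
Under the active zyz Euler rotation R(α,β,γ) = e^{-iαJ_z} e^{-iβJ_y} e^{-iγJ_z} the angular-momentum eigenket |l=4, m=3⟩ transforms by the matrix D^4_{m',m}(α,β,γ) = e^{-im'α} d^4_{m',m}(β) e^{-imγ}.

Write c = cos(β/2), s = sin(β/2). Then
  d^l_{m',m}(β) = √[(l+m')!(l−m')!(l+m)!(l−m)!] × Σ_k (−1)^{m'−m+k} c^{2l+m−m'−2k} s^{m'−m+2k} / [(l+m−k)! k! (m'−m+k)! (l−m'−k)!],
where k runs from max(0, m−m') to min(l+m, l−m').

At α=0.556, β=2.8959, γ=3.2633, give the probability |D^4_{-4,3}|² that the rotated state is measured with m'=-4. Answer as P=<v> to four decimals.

D^4_{-4,3}(0.556,2.8959,3.2633) = e^{-i·-4·0.556}·d^4_{-4,3}(2.8959)·e^{-i·3·3.2633}. Compute d first:
Half-angle: c=0.122538, s=0.992464. N=√(1·40320·5040·1)=14255.272709
The bounds max(0,m−m')=7 and min(l+m,l−m')=7 give 1 term
  k=7: (−1)^0·14255.2727/(5040)·0.1225^1·0.9925^7 = +0.328713
d^4_{-4,3}(2.8959) = +0.328713
|D^4_{-4,3}|² = |d^4_{-4,3}(β)|² = (+0.328713)² = 0.108052 (the z-rotation phases have unit modulus)

P=0.1081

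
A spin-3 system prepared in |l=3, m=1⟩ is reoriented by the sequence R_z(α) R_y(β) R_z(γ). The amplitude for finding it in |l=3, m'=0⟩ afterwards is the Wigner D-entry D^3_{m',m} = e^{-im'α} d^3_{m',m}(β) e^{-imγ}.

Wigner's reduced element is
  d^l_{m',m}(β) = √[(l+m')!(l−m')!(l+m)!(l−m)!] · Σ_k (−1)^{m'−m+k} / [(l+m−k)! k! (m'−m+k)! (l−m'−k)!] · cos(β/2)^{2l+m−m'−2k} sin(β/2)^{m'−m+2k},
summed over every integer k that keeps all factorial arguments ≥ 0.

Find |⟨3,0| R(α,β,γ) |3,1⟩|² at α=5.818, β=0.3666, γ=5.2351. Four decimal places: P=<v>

Split into d^3_{0,1}(β=0.3666) × two z-phases.
With c≡cos(β/2)=0.983248 and s≡sin(β/2)=0.182275, N=[6·6·24·2]^{1/2}=41.569219
k: max(0,(1)−(0))=1 … min(3+(1),3−(0))=3
  k=1: (−1)^0·41.5692/(12)·0.9832^5·0.1823^1 = +0.580273
  k=2: (−1)^1·41.5692/(4)·0.9832^3·0.1823^3 = -0.059825
  k=3: (−1)^2·41.5692/(12)·0.9832^1·0.1823^5 = +0.000685
d^3_{0,1}(0.3666) = +0.580273 -0.059825 +0.000685 = +0.521134
|D^3_{0,1}|² = |d^3_{0,1}(β)|² = (+0.521134)² = 0.271580 (the z-rotation phases have unit modulus)

P=0.2716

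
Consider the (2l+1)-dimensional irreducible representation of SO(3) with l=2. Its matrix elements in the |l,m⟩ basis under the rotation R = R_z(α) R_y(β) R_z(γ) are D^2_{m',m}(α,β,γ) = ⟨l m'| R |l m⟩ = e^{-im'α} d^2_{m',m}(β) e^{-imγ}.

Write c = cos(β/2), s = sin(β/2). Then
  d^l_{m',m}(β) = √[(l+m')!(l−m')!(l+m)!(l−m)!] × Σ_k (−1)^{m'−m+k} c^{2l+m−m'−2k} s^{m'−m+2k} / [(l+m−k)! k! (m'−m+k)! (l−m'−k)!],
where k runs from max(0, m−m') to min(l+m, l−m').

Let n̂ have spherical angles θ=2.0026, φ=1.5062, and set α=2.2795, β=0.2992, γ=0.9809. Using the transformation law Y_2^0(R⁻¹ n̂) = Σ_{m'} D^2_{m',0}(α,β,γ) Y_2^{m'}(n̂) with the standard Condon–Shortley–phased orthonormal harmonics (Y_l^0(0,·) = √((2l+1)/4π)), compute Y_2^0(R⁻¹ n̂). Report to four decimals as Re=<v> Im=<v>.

Need the full column D^2_{m',0} for m'=−2..2 at α=2.2795, β=0.2992, γ=0.9809.
cos(β/2)=0.988831, sin(β/2)=0.149043
d^2_{-2,0}: single k=2 term ⇒ +0.053204;  D = -0.008129-0.052579i
d^2_{-1,0}: k∈[1..2] ⇒ +0.352982 -0.008019 = +0.344962;  D = -0.224519+0.261898i
d^2_{0,0}: k∈[0..2] ⇒ +0.956066 -0.086881 +0.000493 = +0.869678;  D = +0.869678+0.000000i
d^2_{1,0}: k∈[0..1] ⇒ -0.352982 +0.008019 = -0.344962;  D = +0.224519+0.261898i
d^2_{2,0}: single k=0 term ⇒ +0.053204;  D = -0.008129+0.052579i
Y_2^{m'}(θ=2.0026,φ=1.5062) and Σ D·Y over m':
  (-0.0081-0.0526i)·(-0.3160-0.0410i)  (-0.2245+0.2619i)·(-0.0190+0.2930i)  (+0.8697+0.0000i)·(-0.1497+0.0000i)  (+0.2245+0.2619i)·(+0.0190+0.2930i)  (-0.0081+0.0526i)·(-0.3160+0.0410i)
Y_2^0(R⁻¹ n̂) = -0.274320+0.000000i

Re=-0.2743 Im=0.0000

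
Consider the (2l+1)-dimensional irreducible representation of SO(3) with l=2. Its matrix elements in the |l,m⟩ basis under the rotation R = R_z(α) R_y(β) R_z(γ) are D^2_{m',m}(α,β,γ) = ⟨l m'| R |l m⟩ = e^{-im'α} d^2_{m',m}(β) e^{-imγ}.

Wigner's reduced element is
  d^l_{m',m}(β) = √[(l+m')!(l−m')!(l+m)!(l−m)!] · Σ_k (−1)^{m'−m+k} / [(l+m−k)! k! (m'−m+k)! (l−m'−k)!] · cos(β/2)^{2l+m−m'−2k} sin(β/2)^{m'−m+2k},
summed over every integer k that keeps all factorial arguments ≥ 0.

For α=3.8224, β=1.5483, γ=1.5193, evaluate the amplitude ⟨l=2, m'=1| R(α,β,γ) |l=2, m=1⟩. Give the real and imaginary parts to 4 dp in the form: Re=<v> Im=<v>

Re=-0.2874 Im=-0.3947

D^2_{1,1}(3.8224,1.5483,1.5193) = e^{-i·1·3.8224}·d^2_{1,1}(1.5483)·e^{-i·1·1.5193}. Compute d first:
Half-angle: c=0.715016, s=0.699109. N=√(6·1·6·1)=6.000000
k: max(0,(1)−(1))=0 … min(2+(1),2−(1))=1
  k=0: (−1)^0·6.0000/(6)·0.7150^4·0.6991^0 = +0.261374
  k=1: (−1)^1·6.0000/(2)·0.7150^2·0.6991^2 = -0.749621
d^2_{1,1}(1.5483) = +0.261374 -0.749621 = -0.488247
D = (-0.777065+0.629421i)·(-0.488247)·(+0.051474-0.998674i) = -0.287376-0.394715i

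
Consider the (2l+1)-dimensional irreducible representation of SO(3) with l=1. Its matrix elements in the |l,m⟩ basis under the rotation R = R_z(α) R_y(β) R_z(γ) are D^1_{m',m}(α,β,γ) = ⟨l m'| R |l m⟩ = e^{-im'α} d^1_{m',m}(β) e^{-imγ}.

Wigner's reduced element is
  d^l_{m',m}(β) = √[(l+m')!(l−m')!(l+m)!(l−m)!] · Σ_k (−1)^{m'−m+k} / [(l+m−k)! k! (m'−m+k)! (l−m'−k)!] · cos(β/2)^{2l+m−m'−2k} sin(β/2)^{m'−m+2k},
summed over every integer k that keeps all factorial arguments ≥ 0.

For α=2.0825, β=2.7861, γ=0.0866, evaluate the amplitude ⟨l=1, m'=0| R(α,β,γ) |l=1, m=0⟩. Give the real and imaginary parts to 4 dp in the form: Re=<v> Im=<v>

D^1_{0,0}(2.0825,2.7861,0.0866) = e^{-i·0·2.0825}·d^1_{0,0}(2.7861)·e^{-i·0·0.0866}. Compute d first:
Half-angle: c=0.176812, s=0.984245. N=√(1·1·1·1)=1.000000
k∈{0,1} keeps every argument non-negative
  k=0: (−1)^0·1.0000/(1)·0.1768^2·0.9842^0 = +0.031262
  k=1: (−1)^1·1.0000/(1)·0.1768^0·0.9842^2 = -0.968738
d^1_{0,0}(2.7861) = +0.031262 -0.968738 = -0.937475
Phases: e^{-i·(0)·2.0825}=+1.000000+0.000000i, e^{-i·(0)·0.0866}=+1.000000+0.000000i ⇒ D=-0.937475+0.000000i

Re=-0.9375 Im=0.0000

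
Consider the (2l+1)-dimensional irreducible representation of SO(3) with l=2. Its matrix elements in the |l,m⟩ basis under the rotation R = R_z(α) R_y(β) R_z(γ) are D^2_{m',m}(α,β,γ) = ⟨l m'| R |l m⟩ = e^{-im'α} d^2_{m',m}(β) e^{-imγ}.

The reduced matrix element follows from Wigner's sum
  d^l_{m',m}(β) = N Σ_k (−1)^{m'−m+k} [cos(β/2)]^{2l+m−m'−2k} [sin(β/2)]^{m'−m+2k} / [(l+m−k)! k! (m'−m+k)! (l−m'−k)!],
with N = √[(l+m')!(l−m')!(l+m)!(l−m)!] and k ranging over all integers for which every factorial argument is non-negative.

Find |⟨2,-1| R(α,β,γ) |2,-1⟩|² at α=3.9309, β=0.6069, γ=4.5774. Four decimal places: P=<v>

Split into d^2_{-1,-1}(β=0.6069) × two z-phases.
With c≡cos(β/2)=0.954311 and s≡sin(β/2)=0.298814, N=[1·6·1·6]^{1/2}=6.000000
The bounds max(0,m−m')=0 and min(l+m,l−m')=1 give 2 terms
  k=0: (−1)^0·6.0000/(6)·0.9543^4·0.2988^0 = +0.829393
  k=1: (−1)^1·6.0000/(2)·0.9543^2·0.2988^2 = -0.243952
d^2_{-1,-1}(0.6069) = +0.829393 -0.243952 = +0.585441
|D^2_{-1,-1}|² = |d^2_{-1,-1}(β)|² = (+0.585441)² = 0.342741 (the z-rotation phases have unit modulus)

P=0.3427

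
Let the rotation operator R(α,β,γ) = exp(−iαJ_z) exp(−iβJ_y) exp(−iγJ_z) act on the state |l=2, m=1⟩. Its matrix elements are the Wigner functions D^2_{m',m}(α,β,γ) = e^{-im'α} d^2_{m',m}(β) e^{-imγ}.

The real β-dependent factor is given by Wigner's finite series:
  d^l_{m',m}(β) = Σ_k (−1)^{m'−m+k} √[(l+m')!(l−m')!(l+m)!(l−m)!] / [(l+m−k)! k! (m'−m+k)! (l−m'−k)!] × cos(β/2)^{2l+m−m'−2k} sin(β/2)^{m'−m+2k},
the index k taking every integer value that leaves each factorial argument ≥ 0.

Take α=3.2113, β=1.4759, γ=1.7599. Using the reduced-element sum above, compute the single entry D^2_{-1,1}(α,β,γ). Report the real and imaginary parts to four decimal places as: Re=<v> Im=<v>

Re=0.0641 Im=0.5346

First d^2_{-1,1}(β=1.4759), then the phase factors e^{-i(-1)α} and e^{-i(1)γ}:
c=cos(1.4759/2)=0.739849, s=sin(1.4759/2)=0.672773; N=√[1·6·6·1]=6.000000
Admissible k: 2..3 (factorial args all ≥0)
  k=2: (−1)^0·6.0000/(2)·0.7398^2·0.6728^2 = +0.743266
  k=3: (−1)^1·6.0000/(6)·0.7398^0·0.6728^4 = -0.204868
d^2_{-1,1}(1.4759) = +0.743266 -0.204868 = +0.538399
D = (-0.997571-0.069651i)·(+0.538399)·(-0.187979-0.982173i) = +0.064130+0.534566i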